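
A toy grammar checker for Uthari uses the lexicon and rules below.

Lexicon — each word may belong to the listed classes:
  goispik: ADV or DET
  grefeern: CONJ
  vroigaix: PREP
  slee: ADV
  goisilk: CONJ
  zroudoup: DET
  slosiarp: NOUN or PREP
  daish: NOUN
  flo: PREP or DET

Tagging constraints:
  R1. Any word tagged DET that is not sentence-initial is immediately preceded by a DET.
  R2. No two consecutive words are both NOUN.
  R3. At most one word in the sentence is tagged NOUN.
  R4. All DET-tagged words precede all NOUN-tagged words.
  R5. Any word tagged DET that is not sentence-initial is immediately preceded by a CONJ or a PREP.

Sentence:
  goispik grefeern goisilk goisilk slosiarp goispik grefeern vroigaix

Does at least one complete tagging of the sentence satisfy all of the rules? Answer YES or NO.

Candidates per position — 1:goispik {ADV,DET}; 2:grefeern {CONJ}; 3:goisilk {CONJ}; 4:goisilk {CONJ}; 5:slosiarp {NOUN,PREP}; 6:goispik {ADV,DET}; 7:grefeern {CONJ}; 8:vroigaix {PREP}.
One satisfying assignment: DET CONJ CONJ CONJ PREP ADV CONJ PREP.
Rule-by-rule: rule 1 ✓; rule 2 ✓; rule 3 ✓; rule 4 ✓; rule 5 ✓.

YES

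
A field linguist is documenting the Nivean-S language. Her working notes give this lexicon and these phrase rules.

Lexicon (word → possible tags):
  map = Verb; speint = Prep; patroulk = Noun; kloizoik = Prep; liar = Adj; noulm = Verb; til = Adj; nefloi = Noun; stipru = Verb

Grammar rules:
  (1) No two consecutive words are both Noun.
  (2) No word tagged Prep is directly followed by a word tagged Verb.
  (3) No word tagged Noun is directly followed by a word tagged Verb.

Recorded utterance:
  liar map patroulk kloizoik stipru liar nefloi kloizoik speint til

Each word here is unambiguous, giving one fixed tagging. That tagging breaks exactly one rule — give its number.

2

Fixed tagging: Adj Verb Noun Prep Verb Adj Noun Prep Prep Adj.
Rule check: R1 ✓, R2 ✗, R3 ✓.
Only rule 2 fails.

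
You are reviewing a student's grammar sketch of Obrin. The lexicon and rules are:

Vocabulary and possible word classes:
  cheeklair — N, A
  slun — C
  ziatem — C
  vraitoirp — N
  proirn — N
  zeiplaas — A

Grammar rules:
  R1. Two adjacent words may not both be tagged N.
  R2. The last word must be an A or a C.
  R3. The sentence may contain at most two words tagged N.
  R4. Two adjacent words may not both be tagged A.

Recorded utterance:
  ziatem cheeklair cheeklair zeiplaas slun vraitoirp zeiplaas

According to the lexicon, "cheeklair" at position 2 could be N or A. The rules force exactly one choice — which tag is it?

A

Candidates per position — 1:ziatem {C}; 2:cheeklair {N,A}; 3:cheeklair {N,A}; 4:zeiplaas {A}; 5:slun {C}; 6:vraitoirp {N}; 7:zeiplaas {A}.
Word 3 cannot be A — rule 4 would then fail for every completion. It is N.
Word 2 cannot be N — rule 1 would then fail for every completion. It is A.
So the tagging must be: C A N A C N A.
Rule-by-rule: rule 1 holds; rule 2 holds; rule 3 holds; rule 4 holds.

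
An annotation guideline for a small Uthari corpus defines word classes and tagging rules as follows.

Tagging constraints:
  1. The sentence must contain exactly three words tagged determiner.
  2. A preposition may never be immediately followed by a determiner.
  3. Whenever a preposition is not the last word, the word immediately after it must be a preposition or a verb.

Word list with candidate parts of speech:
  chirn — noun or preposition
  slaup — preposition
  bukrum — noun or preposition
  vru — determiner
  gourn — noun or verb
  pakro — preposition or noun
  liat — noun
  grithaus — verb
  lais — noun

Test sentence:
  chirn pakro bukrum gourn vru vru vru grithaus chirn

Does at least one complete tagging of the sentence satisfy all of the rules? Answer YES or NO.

YES

Candidates per position — 1:chirn {noun,preposition}; 2:pakro {preposition,noun}; 3:bukrum {noun,preposition}; 4:gourn {noun,verb}; 5:vru {determiner}; 6:vru {determiner}; 7:vru {determiner}; 8:grithaus {verb}; 9:chirn {noun,preposition}.
One satisfying assignment: noun preposition preposition verb determiner determiner determiner verb noun.
Check: rule 1 holds; rule 2 holds; rule 3 holds.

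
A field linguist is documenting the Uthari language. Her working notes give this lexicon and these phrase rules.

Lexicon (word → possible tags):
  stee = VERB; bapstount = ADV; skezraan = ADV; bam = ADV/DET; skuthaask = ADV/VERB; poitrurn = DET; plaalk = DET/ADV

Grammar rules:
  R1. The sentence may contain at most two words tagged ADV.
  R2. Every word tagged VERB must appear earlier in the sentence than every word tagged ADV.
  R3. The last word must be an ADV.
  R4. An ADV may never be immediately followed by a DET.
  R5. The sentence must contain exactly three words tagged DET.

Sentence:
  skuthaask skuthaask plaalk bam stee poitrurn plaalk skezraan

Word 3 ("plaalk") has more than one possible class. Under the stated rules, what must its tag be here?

Candidates per position — 1:skuthaask {ADV,VERB}; 2:skuthaask {ADV,VERB}; 3:plaalk {DET,ADV}; 4:bam {ADV,DET}; 5:stee {VERB}; 6:poitrurn {DET}; 7:plaalk {DET,ADV}; 8:skezraan {ADV}.
At position 1, choosing ADV makes rule 2 impossible to satisfy; hence VERB.
At position 2, choosing ADV makes rule 2 impossible to satisfy; hence VERB.
At position 3, choosing ADV makes rule 2 impossible to satisfy; hence DET.
At position 4, choosing ADV makes rule 2 impossible to satisfy; hence DET.
At position 7, choosing DET makes rule 5 impossible to satisfy; hence ADV.
So the tagging must be: VERB VERB DET DET VERB DET ADV ADV.
Rule-by-rule: rule 1 ✓; rule 2 ✓; rule 3 ✓; rule 4 ✓; rule 5 ✓.

DET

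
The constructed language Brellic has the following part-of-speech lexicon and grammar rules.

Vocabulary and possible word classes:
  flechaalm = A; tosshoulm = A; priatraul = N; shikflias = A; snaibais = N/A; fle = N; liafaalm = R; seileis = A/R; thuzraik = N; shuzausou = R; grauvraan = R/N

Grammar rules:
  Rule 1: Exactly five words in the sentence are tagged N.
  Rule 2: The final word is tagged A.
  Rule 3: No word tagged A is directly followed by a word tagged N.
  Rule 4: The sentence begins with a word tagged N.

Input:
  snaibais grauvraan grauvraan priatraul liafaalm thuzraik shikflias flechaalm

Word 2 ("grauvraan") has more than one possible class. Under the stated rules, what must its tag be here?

N

Candidates per position — 1:snaibais {N,A}; 2:grauvraan {R,N}; 3:grauvraan {R,N}; 4:priatraul {N}; 5:liafaalm {R}; 6:thuzraik {N}; 7:shikflias {A}; 8:flechaalm {A}.
Word 1 cannot be A — rule 1 would then fail for every completion. It is N.
Word 2 cannot be R — rule 1 would then fail for every completion. It is N.
Word 3 cannot be R — rule 1 would then fail for every completion. It is N.
So the tagging must be: N N N N R N A A.
Check: rule 1 ok; rule 2 ok; rule 3 ok; rule 4 ok.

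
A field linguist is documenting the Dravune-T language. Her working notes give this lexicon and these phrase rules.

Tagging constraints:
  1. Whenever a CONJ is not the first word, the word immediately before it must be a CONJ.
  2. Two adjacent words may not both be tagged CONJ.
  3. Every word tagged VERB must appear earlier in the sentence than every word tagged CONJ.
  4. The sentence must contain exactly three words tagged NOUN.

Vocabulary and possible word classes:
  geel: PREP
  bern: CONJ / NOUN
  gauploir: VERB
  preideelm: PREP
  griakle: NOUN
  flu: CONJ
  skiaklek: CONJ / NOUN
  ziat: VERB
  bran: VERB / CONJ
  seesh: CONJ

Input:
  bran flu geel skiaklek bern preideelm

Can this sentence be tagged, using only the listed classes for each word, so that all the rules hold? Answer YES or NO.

NO

Candidates per position — 1:bran {VERB,CONJ}; 2:flu {CONJ}; 3:geel {PREP}; 4:skiaklek {CONJ,NOUN}; 5:bern {CONJ,NOUN}; 6:preideelm {PREP}.
Rule 4 cannot be satisfied by any choice of tags from the lexicon.
So there is no consistent tagging.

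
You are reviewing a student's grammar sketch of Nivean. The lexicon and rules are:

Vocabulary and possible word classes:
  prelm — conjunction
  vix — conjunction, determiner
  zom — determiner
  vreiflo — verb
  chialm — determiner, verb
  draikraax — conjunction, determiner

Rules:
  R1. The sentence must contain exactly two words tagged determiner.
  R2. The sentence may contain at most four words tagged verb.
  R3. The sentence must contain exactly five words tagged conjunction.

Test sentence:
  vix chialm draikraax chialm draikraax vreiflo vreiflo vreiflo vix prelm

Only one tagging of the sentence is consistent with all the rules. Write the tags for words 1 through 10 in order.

conjunction determiner conjunction determiner conjunction verb verb verb conjunction conjunction

Candidates per position — 1:vix {conjunction,determiner}; 2:chialm {determiner,verb}; 3:draikraax {conjunction,determiner}; 4:chialm {determiner,verb}; 5:draikraax {conjunction,determiner}; 6:vreiflo {verb}; 7:vreiflo {verb}; 8:vreiflo {verb}; 9:vix {conjunction,determiner}; 10:prelm {conjunction}.
If word 1 were determiner, no tagging could satisfy rule 3; so word 1 is conjunction.
If word 3 were determiner, no tagging could satisfy rule 3; so word 3 is conjunction.
If word 5 were determiner, no tagging could satisfy rule 3; so word 5 is conjunction.
If word 9 were determiner, no tagging could satisfy rule 3; so word 9 is conjunction.
If word 2 were verb, no tagging could satisfy rule 1; so word 2 is determiner.
If word 4 were verb, no tagging could satisfy rule 1; so word 4 is determiner.
The only consistent sequence is: conjunction determiner conjunction determiner conjunction verb verb verb conjunction conjunction.
Rule-by-rule: rule 1 satisfied; rule 2 satisfied; rule 3 satisfied.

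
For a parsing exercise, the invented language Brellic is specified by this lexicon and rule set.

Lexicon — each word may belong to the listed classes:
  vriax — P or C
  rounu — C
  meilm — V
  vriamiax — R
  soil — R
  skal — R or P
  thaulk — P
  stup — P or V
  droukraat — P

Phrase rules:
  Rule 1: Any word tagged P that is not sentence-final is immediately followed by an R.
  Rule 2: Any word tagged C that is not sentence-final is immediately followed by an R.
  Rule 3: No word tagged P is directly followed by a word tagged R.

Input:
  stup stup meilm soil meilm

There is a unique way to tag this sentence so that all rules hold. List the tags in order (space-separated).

V V V R V

Candidates per position — 1:stup {P,V}; 2:stup {P,V}; 3:meilm {V}; 4:soil {R}; 5:meilm {V}.
Word 1 cannot be P — rule 1 would then fail for every completion. It is V.
Word 2 cannot be P — rule 1 would then fail for every completion. It is V.
The unique satisfying tagging is: V V V R V.
Verifying each rule — rule 1 satisfied; rule 2 satisfied; rule 3 satisfied.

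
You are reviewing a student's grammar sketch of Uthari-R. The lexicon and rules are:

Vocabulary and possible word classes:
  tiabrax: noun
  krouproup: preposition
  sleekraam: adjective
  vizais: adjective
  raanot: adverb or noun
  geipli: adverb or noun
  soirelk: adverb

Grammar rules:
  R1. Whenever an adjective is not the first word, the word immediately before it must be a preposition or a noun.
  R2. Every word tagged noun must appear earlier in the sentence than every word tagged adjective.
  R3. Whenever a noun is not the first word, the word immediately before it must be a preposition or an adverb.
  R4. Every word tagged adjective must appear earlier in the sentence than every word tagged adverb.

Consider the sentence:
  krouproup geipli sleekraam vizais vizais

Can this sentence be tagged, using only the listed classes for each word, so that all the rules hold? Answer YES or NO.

Candidates per position — 1:krouproup {preposition}; 2:geipli {adverb,noun}; 3:sleekraam {adjective}; 4:vizais {adjective}; 5:vizais {adjective}.
Rule 1 cannot be satisfied by any choice of tags from the lexicon.
So there is no consistent tagging.

NO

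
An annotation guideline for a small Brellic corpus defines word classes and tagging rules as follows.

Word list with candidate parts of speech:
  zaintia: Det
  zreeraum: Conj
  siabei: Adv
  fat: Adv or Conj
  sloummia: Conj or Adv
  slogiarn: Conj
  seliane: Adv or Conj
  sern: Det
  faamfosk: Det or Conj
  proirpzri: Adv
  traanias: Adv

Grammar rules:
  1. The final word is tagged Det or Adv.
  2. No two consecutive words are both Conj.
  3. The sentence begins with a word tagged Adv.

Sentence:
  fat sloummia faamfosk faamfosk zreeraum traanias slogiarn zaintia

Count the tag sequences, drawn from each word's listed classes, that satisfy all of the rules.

3

Candidates per position — 1:fat {Adv,Conj}; 2:sloummia {Conj,Adv}; 3:faamfosk {Det,Conj}; 4:faamfosk {Det,Conj}; 5:zreeraum {Conj}; 6:traanias {Adv}; 7:slogiarn {Conj}; 8:zaintia {Det}.
There are 16 candidate sequences in total.
The sequences that satisfy every rule: Adv Conj Det Det Conj Adv Conj Det; Adv Adv Det Det Conj Adv Conj Det; Adv Adv Conj Det Conj Adv Conj Det.
Count = 3.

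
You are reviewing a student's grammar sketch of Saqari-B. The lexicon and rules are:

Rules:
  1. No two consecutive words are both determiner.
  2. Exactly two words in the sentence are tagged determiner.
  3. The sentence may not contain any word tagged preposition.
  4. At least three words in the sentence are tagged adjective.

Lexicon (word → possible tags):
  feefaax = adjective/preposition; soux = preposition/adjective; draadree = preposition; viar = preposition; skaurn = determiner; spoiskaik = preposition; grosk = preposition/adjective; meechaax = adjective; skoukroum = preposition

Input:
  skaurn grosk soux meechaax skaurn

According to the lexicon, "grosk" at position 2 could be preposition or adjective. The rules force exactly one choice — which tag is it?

Candidates per position — 1:skaurn {determiner}; 2:grosk {preposition,adjective}; 3:soux {preposition,adjective}; 4:meechaax {adjective}; 5:skaurn {determiner}.
Position 2: preposition is ruled out by rule 3; that leaves adjective.
Position 3: preposition is ruled out by rule 3; that leaves adjective.
The only consistent sequence is: determiner adjective adjective adjective determiner.
Rule-by-rule: rule 1 holds; rule 2 holds; rule 3 holds; rule 4 holds.

adjective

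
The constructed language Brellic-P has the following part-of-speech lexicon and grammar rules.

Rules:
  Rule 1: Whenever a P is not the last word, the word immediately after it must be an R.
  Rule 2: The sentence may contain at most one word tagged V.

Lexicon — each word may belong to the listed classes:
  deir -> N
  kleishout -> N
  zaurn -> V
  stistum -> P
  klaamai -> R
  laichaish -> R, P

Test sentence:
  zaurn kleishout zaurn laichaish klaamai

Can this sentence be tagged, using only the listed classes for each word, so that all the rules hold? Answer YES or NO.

Candidates per position — 1:zaurn {V}; 2:kleishout {N}; 3:zaurn {V}; 4:laichaish {R,P}; 5:klaamai {R}.
Rule 2 cannot be satisfied by any choice of tags from the lexicon.
So there is no consistent tagging.

NO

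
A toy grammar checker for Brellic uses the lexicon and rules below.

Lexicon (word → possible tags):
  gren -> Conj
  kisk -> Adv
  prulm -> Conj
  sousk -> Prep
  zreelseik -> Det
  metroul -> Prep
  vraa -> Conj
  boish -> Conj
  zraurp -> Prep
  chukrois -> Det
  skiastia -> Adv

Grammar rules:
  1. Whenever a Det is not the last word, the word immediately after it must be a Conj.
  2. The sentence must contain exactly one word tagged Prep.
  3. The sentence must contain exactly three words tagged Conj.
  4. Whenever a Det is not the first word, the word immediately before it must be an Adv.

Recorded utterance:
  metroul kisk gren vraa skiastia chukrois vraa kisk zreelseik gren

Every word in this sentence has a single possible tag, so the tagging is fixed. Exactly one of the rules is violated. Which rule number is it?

3

Fixed tagging: Prep Adv Conj Conj Adv Det Conj Adv Det Conj.
Rule check: R1 ok, R2 ok, R3 fails, R4 ok.
Only rule 3 fails.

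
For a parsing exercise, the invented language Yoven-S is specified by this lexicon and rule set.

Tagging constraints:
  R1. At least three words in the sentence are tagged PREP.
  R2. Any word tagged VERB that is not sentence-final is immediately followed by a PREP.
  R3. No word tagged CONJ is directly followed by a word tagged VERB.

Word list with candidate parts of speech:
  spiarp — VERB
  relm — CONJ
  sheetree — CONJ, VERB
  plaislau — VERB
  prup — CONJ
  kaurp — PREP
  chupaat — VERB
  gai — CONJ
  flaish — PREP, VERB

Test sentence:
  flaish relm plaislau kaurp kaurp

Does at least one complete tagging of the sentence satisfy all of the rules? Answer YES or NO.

Candidates per position — 1:flaish {PREP,VERB}; 2:relm {CONJ}; 3:plaislau {VERB}; 4:kaurp {PREP}; 5:kaurp {PREP}.
Rule 3 cannot be satisfied by any choice of tags from the lexicon.
So there is no consistent tagging.

NO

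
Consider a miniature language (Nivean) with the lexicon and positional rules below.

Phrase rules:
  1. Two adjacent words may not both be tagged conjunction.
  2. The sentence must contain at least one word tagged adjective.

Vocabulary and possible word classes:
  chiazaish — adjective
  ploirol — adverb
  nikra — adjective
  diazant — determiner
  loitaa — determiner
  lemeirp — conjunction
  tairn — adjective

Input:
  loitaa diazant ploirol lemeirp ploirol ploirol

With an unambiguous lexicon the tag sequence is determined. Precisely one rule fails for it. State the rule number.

Fixed tagging: determiner determiner adverb conjunction adverb adverb.
Checking each rule: R1 holds, R2 violated.
Only rule 2 fails.

2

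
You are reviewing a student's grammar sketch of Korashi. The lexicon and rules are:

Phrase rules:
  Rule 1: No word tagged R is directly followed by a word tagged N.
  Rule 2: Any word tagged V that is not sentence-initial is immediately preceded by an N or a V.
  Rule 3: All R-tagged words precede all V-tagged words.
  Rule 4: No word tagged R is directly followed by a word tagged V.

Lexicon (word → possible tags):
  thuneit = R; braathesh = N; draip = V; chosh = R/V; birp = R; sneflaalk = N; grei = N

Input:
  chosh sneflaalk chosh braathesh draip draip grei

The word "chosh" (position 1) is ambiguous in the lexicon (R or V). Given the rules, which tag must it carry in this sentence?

Candidates per position — 1:chosh {R,V}; 2:sneflaalk {N}; 3:chosh {R,V}; 4:braathesh {N}; 5:draip {V}; 6:draip {V}; 7:grei {N}.
Position 1: tagging it R would leave rule 1 unsatisfiable, so it must be V.
Position 3: tagging it R would leave rule 1 unsatisfiable, so it must be V.
The only consistent sequence is: V N V N V V N.
Rule-by-rule: rule 1 ✓; rule 2 ✓; rule 3 ✓; rule 4 ✓.

V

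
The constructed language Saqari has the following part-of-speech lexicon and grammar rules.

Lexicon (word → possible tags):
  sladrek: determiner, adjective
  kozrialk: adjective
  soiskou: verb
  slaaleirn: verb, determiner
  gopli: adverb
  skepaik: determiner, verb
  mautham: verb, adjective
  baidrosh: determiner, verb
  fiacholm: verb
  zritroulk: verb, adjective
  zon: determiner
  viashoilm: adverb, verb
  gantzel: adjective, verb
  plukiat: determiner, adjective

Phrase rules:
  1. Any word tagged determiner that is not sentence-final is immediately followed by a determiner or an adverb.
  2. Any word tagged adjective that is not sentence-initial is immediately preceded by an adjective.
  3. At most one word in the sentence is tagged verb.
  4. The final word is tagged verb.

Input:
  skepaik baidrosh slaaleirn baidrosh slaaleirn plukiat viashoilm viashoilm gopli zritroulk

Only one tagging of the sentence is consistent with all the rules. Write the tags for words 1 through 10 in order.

determiner determiner determiner determiner determiner determiner adverb adverb adverb verb

Candidates per position — 1:skepaik {determiner,verb}; 2:baidrosh {determiner,verb}; 3:slaaleirn {verb,determiner}; 4:baidrosh {determiner,verb}; 5:slaaleirn {verb,determiner}; 6:plukiat {determiner,adjective}; 7:viashoilm {adverb,verb}; 8:viashoilm {adverb,verb}; 9:gopli {adverb}; 10:zritroulk {verb,adjective}.
Position 6: adjective is ruled out by rule 2; that leaves determiner.
Position 7: verb is ruled out by rule 1; that leaves adverb.
Position 10: adjective is ruled out by rule 2; that leaves verb.
Position 1: verb is ruled out by rule 3; that leaves determiner.
Position 2: verb is ruled out by rule 1; that leaves determiner.
Position 3: verb is ruled out by rule 1; that leaves determiner.
Position 4: verb is ruled out by rule 1; that leaves determiner.
Position 5: verb is ruled out by rule 1; that leaves determiner.
Position 8: verb is ruled out by rule 3; that leaves adverb.
So the tagging must be: determiner determiner determiner determiner determiner determiner adverb adverb adverb verb.
Verifying each rule — rule 1 satisfied; rule 2 satisfied; rule 3 satisfied; rule 4 satisfied.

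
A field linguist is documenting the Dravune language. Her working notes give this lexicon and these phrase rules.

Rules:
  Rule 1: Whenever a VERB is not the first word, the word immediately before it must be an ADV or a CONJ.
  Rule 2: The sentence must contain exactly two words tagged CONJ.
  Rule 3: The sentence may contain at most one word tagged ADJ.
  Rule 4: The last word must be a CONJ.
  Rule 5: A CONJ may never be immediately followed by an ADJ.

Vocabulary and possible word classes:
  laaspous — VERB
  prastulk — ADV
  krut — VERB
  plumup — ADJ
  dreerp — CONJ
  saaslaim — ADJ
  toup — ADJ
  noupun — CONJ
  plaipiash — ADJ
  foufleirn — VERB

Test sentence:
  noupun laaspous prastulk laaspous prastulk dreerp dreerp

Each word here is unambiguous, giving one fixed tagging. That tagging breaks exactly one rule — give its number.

2

Fixed tagging: CONJ VERB ADV VERB ADV CONJ CONJ.
Applying the rules: R1 ✓, R2 ✗, R3 ✓, R4 ✓, R5 ✓.
Only rule 2 fails.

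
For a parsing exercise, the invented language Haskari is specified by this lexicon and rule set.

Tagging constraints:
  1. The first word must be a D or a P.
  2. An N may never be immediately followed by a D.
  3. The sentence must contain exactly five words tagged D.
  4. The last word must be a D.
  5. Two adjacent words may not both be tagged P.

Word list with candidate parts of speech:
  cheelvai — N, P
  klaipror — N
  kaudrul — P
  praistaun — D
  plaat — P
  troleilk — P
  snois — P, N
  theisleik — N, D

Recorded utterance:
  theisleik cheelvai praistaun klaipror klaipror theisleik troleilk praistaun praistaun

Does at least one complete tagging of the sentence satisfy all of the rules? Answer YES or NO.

NO

Candidates per position — 1:theisleik {N,D}; 2:cheelvai {N,P}; 3:praistaun {D}; 4:klaipror {N}; 5:klaipror {N}; 6:theisleik {N,D}; 7:troleilk {P}; 8:praistaun {D}; 9:praistaun {D}.
Every candidate sequence violates at least one rule; no consistent tagging exists.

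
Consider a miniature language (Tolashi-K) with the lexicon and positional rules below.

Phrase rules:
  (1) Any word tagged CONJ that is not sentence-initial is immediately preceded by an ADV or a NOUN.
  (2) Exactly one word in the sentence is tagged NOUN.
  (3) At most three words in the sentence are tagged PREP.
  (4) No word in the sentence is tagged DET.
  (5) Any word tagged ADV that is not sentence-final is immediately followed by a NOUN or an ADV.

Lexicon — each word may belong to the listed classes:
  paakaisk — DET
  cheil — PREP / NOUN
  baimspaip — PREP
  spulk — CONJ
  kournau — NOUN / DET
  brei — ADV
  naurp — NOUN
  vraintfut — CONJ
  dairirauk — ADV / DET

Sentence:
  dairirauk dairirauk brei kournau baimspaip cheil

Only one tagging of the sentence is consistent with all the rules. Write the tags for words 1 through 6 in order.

ADV ADV ADV NOUN PREP PREP

Candidates per position — 1:dairirauk {ADV,DET}; 2:dairirauk {ADV,DET}; 3:brei {ADV}; 4:kournau {NOUN,DET}; 5:baimspaip {PREP}; 6:cheil {PREP,NOUN}.
Position 1: tagging it DET would leave rule 4 unsatisfiable, so it must be ADV.
Position 2: tagging it DET would leave rule 4 unsatisfiable, so it must be ADV.
Position 4: tagging it DET would leave rule 4 unsatisfiable, so it must be NOUN.
Position 6: tagging it NOUN would leave rule 2 unsatisfiable, so it must be PREP.
The unique satisfying tagging is: ADV ADV ADV NOUN PREP PREP.
Check: rule 1 satisfied; rule 2 satisfied; rule 3 satisfied; rule 4 satisfied; rule 5 satisfied.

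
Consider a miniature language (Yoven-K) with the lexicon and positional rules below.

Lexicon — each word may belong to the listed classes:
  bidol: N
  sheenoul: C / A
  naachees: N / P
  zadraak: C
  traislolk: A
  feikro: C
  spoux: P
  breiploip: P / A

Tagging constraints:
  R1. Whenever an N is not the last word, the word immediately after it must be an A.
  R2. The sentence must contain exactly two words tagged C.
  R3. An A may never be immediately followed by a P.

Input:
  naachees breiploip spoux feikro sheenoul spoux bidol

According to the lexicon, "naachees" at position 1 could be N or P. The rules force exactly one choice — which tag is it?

Candidates per position — 1:naachees {N,P}; 2:breiploip {P,A}; 3:spoux {P}; 4:feikro {C}; 5:sheenoul {C,A}; 6:spoux {P}; 7:bidol {N}.
Position 2: tagging it A would leave rule 3 unsatisfiable, so it must be P.
Position 5: tagging it A would leave rule 2 unsatisfiable, so it must be C.
Position 1: tagging it N would leave rule 1 unsatisfiable, so it must be P.
The only consistent sequence is: P P P C C P N.
Verifying each rule — rule 1 holds; rule 2 holds; rule 3 holds.

P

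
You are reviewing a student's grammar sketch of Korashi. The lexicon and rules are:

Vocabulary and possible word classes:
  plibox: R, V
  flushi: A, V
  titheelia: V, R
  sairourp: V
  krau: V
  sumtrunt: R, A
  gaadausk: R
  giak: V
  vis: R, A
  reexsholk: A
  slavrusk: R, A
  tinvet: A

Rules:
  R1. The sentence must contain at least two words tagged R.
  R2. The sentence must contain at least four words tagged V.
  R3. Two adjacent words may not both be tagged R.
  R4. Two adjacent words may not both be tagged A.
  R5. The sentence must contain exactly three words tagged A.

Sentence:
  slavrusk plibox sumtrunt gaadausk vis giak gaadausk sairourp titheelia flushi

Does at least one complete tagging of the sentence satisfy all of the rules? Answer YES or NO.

YES

Candidates per position — 1:slavrusk {R,A}; 2:plibox {R,V}; 3:sumtrunt {R,A}; 4:gaadausk {R}; 5:vis {R,A}; 6:giak {V}; 7:gaadausk {R}; 8:sairourp {V}; 9:titheelia {V,R}; 10:flushi {A,V}.
One satisfying assignment: A V A R A V R V R V.
Checking: rule 1 holds; rule 2 holds; rule 3 holds; rule 4 holds; rule 5 holds.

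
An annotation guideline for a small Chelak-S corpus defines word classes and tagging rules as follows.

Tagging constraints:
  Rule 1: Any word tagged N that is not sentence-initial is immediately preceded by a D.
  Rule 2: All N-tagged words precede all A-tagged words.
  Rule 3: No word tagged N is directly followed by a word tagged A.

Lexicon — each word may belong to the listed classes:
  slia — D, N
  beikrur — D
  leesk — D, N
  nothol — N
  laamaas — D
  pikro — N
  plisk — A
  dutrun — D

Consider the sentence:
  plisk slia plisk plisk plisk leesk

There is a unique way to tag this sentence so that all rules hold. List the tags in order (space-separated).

Candidates per position — 1:plisk {A}; 2:slia {D,N}; 3:plisk {A}; 4:plisk {A}; 5:plisk {A}; 6:leesk {D,N}.
If word 2 were N, no tagging could satisfy rule 1; so word 2 is D.
If word 6 were N, no tagging could satisfy rule 1; so word 6 is D.
The only consistent sequence is: A D A A A D.
Rule-by-rule: rule 1 holds; rule 2 holds; rule 3 holds.

A D A A A D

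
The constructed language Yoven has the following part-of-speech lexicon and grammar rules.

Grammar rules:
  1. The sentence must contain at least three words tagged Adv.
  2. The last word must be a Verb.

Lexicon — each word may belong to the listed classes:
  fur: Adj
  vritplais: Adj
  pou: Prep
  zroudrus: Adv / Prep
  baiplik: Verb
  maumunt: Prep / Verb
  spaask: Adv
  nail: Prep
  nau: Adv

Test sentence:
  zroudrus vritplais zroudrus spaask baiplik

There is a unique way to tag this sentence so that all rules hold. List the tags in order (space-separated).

Candidates per position — 1:zroudrus {Adv,Prep}; 2:vritplais {Adj}; 3:zroudrus {Adv,Prep}; 4:spaask {Adv}; 5:baiplik {Verb}.
Position 1: Prep is ruled out by rule 1; that leaves Adv.
Position 3: Prep is ruled out by rule 1; that leaves Adv.
That leaves exactly one tagging: Adv Adj Adv Adv Verb.
Rule-by-rule: rule 1 satisfied; rule 2 satisfied.

Adv Adj Adv Adv Verb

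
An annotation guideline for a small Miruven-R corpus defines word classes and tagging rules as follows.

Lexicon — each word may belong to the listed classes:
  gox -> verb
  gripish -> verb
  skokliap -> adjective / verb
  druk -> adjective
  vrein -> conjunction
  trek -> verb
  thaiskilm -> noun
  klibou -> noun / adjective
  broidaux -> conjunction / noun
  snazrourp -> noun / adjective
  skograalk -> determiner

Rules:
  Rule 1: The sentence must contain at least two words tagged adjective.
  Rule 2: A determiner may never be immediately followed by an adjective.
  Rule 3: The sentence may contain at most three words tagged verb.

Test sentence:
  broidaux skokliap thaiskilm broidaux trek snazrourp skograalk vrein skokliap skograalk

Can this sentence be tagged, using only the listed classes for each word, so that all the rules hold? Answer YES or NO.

Candidates per position — 1:broidaux {conjunction,noun}; 2:skokliap {adjective,verb}; 3:thaiskilm {noun}; 4:broidaux {conjunction,noun}; 5:trek {verb}; 6:snazrourp {noun,adjective}; 7:skograalk {determiner}; 8:vrein {conjunction}; 9:skokliap {adjective,verb}; 10:skograalk {determiner}.
One satisfying assignment: noun adjective noun conjunction verb adjective determiner conjunction adjective determiner.
Rule-by-rule: rule 1 ✓; rule 2 ✓; rule 3 ✓.

YES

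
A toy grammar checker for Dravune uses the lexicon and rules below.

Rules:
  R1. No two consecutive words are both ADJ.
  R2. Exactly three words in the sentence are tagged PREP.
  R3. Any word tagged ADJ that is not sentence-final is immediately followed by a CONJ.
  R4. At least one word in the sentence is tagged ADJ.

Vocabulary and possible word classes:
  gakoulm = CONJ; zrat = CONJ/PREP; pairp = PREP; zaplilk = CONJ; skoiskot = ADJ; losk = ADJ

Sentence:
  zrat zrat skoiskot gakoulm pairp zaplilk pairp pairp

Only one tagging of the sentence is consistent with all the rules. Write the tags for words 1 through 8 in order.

Candidates per position — 1:zrat {CONJ,PREP}; 2:zrat {CONJ,PREP}; 3:skoiskot {ADJ}; 4:gakoulm {CONJ}; 5:pairp {PREP}; 6:zaplilk {CONJ}; 7:pairp {PREP}; 8:pairp {PREP}.
Position 1: PREP is ruled out by rule 2; that leaves CONJ.
Position 2: PREP is ruled out by rule 2; that leaves CONJ.
The only consistent sequence is: CONJ CONJ ADJ CONJ PREP CONJ PREP PREP.
Check: rule 1 ok; rule 2 ok; rule 3 ok; rule 4 ok.

CONJ CONJ ADJ CONJ PREP CONJ PREP PREP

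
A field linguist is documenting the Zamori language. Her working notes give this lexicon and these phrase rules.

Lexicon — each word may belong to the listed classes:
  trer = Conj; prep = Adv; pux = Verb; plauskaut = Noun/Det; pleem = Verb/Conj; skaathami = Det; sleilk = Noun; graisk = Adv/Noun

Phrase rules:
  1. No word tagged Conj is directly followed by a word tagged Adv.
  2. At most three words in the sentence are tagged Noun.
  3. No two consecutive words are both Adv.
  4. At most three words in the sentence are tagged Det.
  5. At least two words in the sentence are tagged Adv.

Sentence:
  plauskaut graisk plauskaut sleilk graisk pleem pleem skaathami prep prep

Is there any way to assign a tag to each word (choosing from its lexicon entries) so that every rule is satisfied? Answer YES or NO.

Candidates per position — 1:plauskaut {Noun,Det}; 2:graisk {Adv,Noun}; 3:plauskaut {Noun,Det}; 4:sleilk {Noun}; 5:graisk {Adv,Noun}; 6:pleem {Verb,Conj}; 7:pleem {Verb,Conj}; 8:skaathami {Det}; 9:prep {Adv}; 10:prep {Adv}.
Rule 3 cannot be satisfied by any choice of tags from the lexicon.
So there is no consistent tagging.

NO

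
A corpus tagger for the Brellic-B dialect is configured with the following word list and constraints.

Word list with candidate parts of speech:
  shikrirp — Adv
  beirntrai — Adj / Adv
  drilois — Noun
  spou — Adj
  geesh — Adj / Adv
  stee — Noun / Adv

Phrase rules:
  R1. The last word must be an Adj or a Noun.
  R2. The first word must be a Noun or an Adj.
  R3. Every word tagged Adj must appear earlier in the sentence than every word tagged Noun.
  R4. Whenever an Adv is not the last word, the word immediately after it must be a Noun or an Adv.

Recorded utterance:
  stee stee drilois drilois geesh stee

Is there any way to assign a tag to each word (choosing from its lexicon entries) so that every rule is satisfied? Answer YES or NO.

Candidates per position — 1:stee {Noun,Adv}; 2:stee {Noun,Adv}; 3:drilois {Noun}; 4:drilois {Noun}; 5:geesh {Adj,Adv}; 6:stee {Noun,Adv}.
One satisfying assignment: Noun Adv Noun Noun Adv Noun.
Checking: rule 1 ok; rule 2 ok; rule 3 ok; rule 4 ok.

YES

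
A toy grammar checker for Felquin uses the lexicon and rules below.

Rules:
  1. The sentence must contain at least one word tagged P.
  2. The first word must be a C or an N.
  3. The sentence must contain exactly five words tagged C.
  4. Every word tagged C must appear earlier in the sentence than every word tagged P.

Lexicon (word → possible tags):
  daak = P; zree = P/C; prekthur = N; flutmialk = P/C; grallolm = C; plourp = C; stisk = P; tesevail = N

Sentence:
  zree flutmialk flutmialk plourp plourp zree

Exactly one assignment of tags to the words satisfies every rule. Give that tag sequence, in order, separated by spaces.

C C C C C P

Candidates per position — 1:zree {P,C}; 2:flutmialk {P,C}; 3:flutmialk {P,C}; 4:plourp {C}; 5:plourp {C}; 6:zree {P,C}.
At position 1, choosing P makes rule 2 impossible to satisfy; hence C.
At position 2, choosing P makes rule 4 impossible to satisfy; hence C.
At position 3, choosing P makes rule 4 impossible to satisfy; hence C.
At position 6, choosing C makes rule 1 impossible to satisfy; hence P.
That leaves exactly one tagging: C C C C C P.
Verifying each rule — rule 1 ok; rule 2 ok; rule 3 ok; rule 4 ok.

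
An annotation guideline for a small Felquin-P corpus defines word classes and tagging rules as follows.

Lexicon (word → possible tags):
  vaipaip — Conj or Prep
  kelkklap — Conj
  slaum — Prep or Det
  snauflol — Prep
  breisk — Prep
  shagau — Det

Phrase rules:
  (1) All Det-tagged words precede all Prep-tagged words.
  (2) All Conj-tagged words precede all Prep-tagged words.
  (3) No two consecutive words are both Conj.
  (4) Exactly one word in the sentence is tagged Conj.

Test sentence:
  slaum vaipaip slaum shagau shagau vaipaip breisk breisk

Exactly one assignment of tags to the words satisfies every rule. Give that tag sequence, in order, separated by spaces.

Det Conj Det Det Det Prep Prep Prep

Candidates per position — 1:slaum {Prep,Det}; 2:vaipaip {Conj,Prep}; 3:slaum {Prep,Det}; 4:shagau {Det}; 5:shagau {Det}; 6:vaipaip {Conj,Prep}; 7:breisk {Prep}; 8:breisk {Prep}.
At position 1, choosing Prep makes rule 1 impossible to satisfy; hence Det.
At position 2, choosing Prep makes rule 1 impossible to satisfy; hence Conj.
At position 3, choosing Prep makes rule 1 impossible to satisfy; hence Det.
At position 6, choosing Conj makes rule 4 impossible to satisfy; hence Prep.
The unique satisfying tagging is: Det Conj Det Det Det Prep Prep Prep.
Check: rule 1 holds; rule 2 holds; rule 3 holds; rule 4 holds.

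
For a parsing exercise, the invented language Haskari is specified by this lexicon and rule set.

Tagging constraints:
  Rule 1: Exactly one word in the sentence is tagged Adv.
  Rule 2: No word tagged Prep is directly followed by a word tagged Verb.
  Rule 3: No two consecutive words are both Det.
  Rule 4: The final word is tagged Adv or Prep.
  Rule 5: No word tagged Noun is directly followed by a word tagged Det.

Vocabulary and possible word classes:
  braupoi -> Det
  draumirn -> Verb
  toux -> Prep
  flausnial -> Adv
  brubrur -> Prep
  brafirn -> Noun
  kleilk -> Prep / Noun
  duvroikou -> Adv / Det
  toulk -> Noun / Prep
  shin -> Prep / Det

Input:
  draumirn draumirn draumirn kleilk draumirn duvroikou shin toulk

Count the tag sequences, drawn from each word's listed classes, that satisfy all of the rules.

Candidates per position — 1:draumirn {Verb}; 2:draumirn {Verb}; 3:draumirn {Verb}; 4:kleilk {Prep,Noun}; 5:draumirn {Verb}; 6:duvroikou {Adv,Det}; 7:shin {Prep,Det}; 8:toulk {Noun,Prep}.
There are 16 candidate sequences in total.
The sequences that satisfy every rule: Verb Verb Verb Noun Verb Adv Prep Prep; Verb Verb Verb Noun Verb Adv Det Prep.
Count = 2.

2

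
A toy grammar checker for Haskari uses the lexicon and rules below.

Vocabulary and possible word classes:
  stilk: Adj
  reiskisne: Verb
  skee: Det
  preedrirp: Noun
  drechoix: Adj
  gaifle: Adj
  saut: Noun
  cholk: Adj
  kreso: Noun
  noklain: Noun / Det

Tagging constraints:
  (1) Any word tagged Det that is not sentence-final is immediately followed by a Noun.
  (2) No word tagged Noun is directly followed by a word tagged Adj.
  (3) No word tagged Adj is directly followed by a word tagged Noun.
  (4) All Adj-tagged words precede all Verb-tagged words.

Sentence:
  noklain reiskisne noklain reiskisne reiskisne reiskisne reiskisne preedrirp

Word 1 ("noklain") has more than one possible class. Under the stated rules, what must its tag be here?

Noun

Candidates per position — 1:noklain {Noun,Det}; 2:reiskisne {Verb}; 3:noklain {Noun,Det}; 4:reiskisne {Verb}; 5:reiskisne {Verb}; 6:reiskisne {Verb}; 7:reiskisne {Verb}; 8:preedrirp {Noun}.
If word 1 were Det, no tagging could satisfy rule 1; so word 1 is Noun.
If word 3 were Det, no tagging could satisfy rule 1; so word 3 is Noun.
That leaves exactly one tagging: Noun Verb Noun Verb Verb Verb Verb Noun.
Check: rule 1 holds; rule 2 holds; rule 3 holds; rule 4 holds.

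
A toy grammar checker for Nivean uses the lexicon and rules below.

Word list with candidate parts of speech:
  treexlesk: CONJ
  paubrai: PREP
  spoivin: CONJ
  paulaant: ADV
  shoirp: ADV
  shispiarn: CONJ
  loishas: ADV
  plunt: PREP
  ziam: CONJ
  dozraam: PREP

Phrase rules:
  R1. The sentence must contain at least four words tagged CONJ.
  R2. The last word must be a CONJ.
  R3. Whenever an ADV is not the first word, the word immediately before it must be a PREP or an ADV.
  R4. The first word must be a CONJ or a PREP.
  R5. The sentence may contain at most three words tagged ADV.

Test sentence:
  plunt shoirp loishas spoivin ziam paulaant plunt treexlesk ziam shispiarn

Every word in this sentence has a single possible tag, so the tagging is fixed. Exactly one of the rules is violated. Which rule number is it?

Fixed tagging: PREP ADV ADV CONJ CONJ ADV PREP CONJ CONJ CONJ.
Checking each rule: R1 holds, R2 holds, R3 violated, R4 holds, R5 holds.
Only rule 3 fails.

3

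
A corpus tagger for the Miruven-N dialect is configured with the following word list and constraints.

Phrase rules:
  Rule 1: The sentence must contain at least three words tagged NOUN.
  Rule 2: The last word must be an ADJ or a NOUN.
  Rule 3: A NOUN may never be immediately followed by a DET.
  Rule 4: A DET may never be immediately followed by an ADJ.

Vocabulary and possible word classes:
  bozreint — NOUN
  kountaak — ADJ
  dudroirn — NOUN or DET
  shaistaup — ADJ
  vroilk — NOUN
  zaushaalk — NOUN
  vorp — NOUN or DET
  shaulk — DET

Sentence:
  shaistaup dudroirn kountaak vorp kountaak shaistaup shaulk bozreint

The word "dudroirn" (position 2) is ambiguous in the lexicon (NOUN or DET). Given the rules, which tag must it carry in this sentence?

Candidates per position — 1:shaistaup {ADJ}; 2:dudroirn {NOUN,DET}; 3:kountaak {ADJ}; 4:vorp {NOUN,DET}; 5:kountaak {ADJ}; 6:shaistaup {ADJ}; 7:shaulk {DET}; 8:bozreint {NOUN}.
If word 2 were DET, no tagging could satisfy rule 1; so word 2 is NOUN.
If word 4 were DET, no tagging could satisfy rule 1; so word 4 is NOUN.
So the tagging must be: ADJ NOUN ADJ NOUN ADJ ADJ DET NOUN.
Verifying each rule — rule 1 ok; rule 2 ok; rule 3 ok; rule 4 ok.

NOUN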